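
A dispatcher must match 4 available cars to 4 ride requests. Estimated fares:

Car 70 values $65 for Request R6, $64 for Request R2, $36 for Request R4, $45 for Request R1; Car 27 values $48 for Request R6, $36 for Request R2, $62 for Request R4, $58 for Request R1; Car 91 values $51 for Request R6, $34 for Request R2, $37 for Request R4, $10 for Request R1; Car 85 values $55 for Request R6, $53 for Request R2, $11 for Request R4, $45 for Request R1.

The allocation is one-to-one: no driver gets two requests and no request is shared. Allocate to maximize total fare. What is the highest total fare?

Max total: $222

Optimal: Car 70→Request R2 ($64), Car 27→Request R4 ($62), Car 91→Request R6 ($51), Car 85→Request R1 ($45) — total 64+62+51+45 = $222.
Max-entry greedy (repeatedly take the single best remaining cell) gives $190, worse by 32.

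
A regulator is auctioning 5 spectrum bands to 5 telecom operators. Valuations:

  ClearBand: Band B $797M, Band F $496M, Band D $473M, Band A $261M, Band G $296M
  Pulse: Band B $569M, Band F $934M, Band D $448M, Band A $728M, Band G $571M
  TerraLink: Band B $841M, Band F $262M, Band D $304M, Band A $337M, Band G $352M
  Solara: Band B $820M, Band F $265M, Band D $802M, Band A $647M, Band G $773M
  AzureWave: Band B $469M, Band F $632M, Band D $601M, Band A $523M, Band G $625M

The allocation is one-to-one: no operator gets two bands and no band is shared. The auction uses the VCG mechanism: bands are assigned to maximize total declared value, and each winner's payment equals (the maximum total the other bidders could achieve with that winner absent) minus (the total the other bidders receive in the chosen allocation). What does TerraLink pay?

TerraLink pays $455M.

Efficient allocation: ClearBand→Band D ($473M), Pulse→Band F ($934M), TerraLink→Band B ($841M), Solara→Band G ($773M), AzureWave→Band A ($523M); total welfare W = $3544M.
TerraLink receives Band B at value $841M, so the others get W − 841 = $2703M.
Without TerraLink: best allocation of the remaining 4 bidders over all 5 bands is ClearBand→Band B ($797M), Pulse→Band F ($934M), Solara→Band D ($802M), AzureWave→Band G ($625M), total $3158M.
VCG payment = (others' best without TerraLink) − (others' welfare with TerraLink) = 3158 − 2703 = $455M.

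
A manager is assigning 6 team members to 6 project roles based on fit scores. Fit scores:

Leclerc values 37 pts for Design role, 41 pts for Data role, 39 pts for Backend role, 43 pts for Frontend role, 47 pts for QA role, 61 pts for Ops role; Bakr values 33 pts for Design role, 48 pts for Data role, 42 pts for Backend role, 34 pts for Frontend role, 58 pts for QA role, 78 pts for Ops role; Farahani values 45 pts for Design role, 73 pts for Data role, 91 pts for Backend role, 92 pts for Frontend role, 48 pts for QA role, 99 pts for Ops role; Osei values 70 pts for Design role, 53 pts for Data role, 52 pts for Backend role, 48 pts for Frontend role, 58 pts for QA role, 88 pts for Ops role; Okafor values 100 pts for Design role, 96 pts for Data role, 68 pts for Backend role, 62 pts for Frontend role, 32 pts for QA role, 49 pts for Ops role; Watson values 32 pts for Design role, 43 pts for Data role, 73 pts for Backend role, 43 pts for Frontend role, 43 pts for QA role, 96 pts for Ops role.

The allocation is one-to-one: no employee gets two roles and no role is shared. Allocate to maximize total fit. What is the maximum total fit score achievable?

This is the linear assignment problem.
Optimal: Leclerc→QA role (47 pts), Bakr→Ops role (78 pts), Farahani→Frontend role (92 pts), Osei→Design role (70 pts), Okafor→Data role (96 pts), Watson→Backend role (73 pts) — total 47+78+92+70+96+73 = 456 pts.
Column-greedy (each role in turn goes to its best remaining employee) gives 413 pts, worse by 43.
Next-best assignment: Leclerc→Frontend role, Bakr→QA role, Farahani→Backend role, Osei→Design role, Okafor→Data role, Watson→Ops role = 454 pts.
Swapping Osei↔Leclerc (Osei→QA role 58 pts, Leclerc→Design role 37 pts) loses 22.

Max total: 456 pts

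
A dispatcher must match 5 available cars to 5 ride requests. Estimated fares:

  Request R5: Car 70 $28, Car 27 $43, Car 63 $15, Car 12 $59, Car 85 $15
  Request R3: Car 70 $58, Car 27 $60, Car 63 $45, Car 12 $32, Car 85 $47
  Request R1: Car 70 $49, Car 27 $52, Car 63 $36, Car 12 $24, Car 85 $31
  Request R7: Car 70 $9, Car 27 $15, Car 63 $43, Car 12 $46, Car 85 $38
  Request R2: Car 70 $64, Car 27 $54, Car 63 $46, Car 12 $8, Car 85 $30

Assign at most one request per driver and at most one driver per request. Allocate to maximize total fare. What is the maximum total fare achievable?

Max total: $265

Optimal: Car 70→Request R2 ($64), Car 27→Request R1 ($52), Car 63→Request R7 ($43), Car 12→Request R5 ($59), Car 85→Request R3 ($47) — total 64+52+43+59+47 = $265.
Column-greedy (each request in turn goes to its best remaining driver) gives $241, worse by 24.
Swapping Car 85↔Car 63 (Car 85→Request R7 $38, Car 63→Request R3 $45) loses 7.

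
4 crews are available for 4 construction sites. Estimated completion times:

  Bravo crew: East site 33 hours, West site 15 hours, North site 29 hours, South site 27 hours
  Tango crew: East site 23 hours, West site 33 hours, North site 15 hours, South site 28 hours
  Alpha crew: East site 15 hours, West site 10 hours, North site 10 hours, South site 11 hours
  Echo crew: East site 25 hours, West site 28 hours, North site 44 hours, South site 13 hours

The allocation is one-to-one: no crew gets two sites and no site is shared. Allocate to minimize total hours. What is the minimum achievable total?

Minimum total: 58 hours

Optimal: Bravo crew→West site (15 hours), Tango crew→North site (15 hours), Alpha crew→East site (15 hours), Echo crew→South site (13 hours) — total 15+15+15+13 = 58 hours.
Swapping Echo crew↔Tango crew (Echo crew→North site 44 hours, Tango crew→South site 28 hours) adds 44.
Checked against all permutations: 58 hours is optimal.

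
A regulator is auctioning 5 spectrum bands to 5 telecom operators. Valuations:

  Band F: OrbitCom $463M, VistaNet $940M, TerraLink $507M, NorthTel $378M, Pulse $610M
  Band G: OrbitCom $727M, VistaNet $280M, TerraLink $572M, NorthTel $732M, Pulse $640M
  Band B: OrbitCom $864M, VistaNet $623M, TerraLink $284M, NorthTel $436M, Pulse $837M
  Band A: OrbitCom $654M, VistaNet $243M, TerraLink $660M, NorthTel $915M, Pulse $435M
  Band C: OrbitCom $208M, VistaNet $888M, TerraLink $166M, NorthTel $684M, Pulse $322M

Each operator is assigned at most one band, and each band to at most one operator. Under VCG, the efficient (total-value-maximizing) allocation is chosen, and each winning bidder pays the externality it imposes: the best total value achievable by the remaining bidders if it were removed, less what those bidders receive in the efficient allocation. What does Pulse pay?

Efficient allocation: OrbitCom→Band G ($727M), VistaNet→Band C ($888M), TerraLink→Band F ($507M), NorthTel→Band A ($915M), Pulse→Band B ($837M); total welfare W = $3874M.
Pulse receives Band B at value $837M, so the others get W − 837 = $3037M.
Without Pulse: best allocation of the remaining 4 bidders over all 5 bands is OrbitCom→Band B ($864M), VistaNet→Band F ($940M), TerraLink→Band G ($572M), NorthTel→Band A ($915M), total $3291M.
VCG payment = (others' best without Pulse) − (others' welfare with Pulse) = 3291 − 3037 = $254M.

Pulse pays $254M.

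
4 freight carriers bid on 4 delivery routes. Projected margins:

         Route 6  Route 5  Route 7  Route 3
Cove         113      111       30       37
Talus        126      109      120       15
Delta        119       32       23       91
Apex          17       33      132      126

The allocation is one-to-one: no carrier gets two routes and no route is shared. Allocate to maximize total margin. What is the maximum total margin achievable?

Max total: $476k

Optimal: Cove→Route 5 ($111k), Talus→Route 7 ($120k), Delta→Route 6 ($119k), Apex→Route 3 ($126k) — total 111+120+119+126 = $476k.
Max-entry greedy (repeatedly take the single best remaining cell) gives $460k, worse by 16.
Next-best assignment: Cove→Route 5, Talus→Route 6, Delta→Route 3, Apex→Route 7 = $460k.
Swapping Cove↔Delta (Cove→Route 6 $113k, Delta→Route 5 $32k) loses 85.
Checked against all permutations: $476k is optimal.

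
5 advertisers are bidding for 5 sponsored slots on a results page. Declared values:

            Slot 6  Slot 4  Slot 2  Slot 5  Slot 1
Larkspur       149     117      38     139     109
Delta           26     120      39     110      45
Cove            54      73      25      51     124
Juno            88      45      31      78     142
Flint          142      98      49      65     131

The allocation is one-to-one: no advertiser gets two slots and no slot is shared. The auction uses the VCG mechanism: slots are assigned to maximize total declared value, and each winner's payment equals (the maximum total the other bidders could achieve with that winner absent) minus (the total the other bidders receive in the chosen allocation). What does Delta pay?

Delta pays $48.

Efficient allocation: Larkspur→Slot 5 ($139), Delta→Slot 4 ($120), Cove→Slot 2 ($25), Juno→Slot 1 ($142), Flint→Slot 6 ($142); total welfare W = $568.
Delta receives Slot 4 at value $120, so the others get W − 120 = $448.
Without Delta: best allocation of the remaining 4 bidders over all 5 slots is Larkspur→Slot 5 ($139), Cove→Slot 4 ($73), Juno→Slot 1 ($142), Flint→Slot 6 ($142), total $496.
VCG payment = (others' best without Delta) − (others' welfare with Delta) = 496 − 448 = $48.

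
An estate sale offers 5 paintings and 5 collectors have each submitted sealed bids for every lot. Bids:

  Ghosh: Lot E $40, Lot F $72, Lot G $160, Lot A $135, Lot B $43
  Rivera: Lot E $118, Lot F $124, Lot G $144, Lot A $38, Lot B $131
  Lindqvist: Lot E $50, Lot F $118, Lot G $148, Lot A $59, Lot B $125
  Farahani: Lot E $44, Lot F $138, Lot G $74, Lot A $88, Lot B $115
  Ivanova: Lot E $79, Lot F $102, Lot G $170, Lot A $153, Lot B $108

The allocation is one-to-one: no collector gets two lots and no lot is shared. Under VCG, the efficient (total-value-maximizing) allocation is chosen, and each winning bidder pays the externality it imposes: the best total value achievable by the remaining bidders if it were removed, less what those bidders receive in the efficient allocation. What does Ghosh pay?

Ghosh pays $36.

Efficient allocation: Ghosh→Lot G ($160), Rivera→Lot E ($118), Lindqvist→Lot B ($125), Farahani→Lot F ($138), Ivanova→Lot A ($153); total welfare W = $694.
Ghosh receives Lot G at value $160, so the others get W − 160 = $534.
Without Ghosh: best allocation of the remaining 4 bidders over all 5 lots is Rivera→Lot B ($131), Lindqvist→Lot G ($148), Farahani→Lot F ($138), Ivanova→Lot A ($153), total $570.
VCG payment = (others' best without Ghosh) − (others' welfare with Ghosh) = 570 − 534 = $36.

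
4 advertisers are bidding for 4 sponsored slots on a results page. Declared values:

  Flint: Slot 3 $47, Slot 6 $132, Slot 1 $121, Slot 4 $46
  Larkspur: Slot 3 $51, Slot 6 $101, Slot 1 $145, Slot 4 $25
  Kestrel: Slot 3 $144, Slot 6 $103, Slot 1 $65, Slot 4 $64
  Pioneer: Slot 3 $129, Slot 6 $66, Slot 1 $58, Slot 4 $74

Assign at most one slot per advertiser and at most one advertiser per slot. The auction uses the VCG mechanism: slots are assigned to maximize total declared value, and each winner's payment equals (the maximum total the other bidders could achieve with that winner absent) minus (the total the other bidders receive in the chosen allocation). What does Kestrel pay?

Efficient allocation: Flint→Slot 6 ($132), Larkspur→Slot 1 ($145), Kestrel→Slot 3 ($144), Pioneer→Slot 4 ($74); total welfare W = $495.
Kestrel receives Slot 3 at value $144, so the others get W − 144 = $351.
Without Kestrel: best allocation of the remaining 3 bidders over all 4 slots is Flint→Slot 6 ($132), Larkspur→Slot 1 ($145), Pioneer→Slot 3 ($129), total $406.
VCG payment = (others' best without Kestrel) − (others' welfare with Kestrel) = 406 − 351 = $55.

Kestrel pays $55.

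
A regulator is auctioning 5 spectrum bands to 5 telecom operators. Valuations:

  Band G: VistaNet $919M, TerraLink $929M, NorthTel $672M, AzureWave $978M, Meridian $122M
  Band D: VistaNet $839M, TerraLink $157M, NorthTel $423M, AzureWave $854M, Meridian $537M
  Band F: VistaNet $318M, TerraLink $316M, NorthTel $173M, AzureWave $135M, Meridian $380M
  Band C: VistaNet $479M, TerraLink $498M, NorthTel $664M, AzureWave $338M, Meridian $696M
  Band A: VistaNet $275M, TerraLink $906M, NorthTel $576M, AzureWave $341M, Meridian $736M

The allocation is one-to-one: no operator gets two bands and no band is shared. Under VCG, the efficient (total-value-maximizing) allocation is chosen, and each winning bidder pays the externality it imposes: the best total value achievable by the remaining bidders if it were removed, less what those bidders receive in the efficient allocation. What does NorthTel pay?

Efficient allocation: VistaNet→Band D ($839M), TerraLink→Band A ($906M), NorthTel→Band C ($664M), AzureWave→Band G ($978M), Meridian→Band F ($380M); total welfare W = $3767M.
NorthTel receives Band C at value $664M, so the others get W − 664 = $3103M.
Without NorthTel: best allocation of the remaining 4 bidders over all 5 bands is VistaNet→Band D ($839M), TerraLink→Band A ($906M), AzureWave→Band G ($978M), Meridian→Band C ($696M), total $3419M.
VCG payment = (others' best without NorthTel) − (others' welfare with NorthTel) = 3419 − 3103 = $316M.

NorthTel pays $316M.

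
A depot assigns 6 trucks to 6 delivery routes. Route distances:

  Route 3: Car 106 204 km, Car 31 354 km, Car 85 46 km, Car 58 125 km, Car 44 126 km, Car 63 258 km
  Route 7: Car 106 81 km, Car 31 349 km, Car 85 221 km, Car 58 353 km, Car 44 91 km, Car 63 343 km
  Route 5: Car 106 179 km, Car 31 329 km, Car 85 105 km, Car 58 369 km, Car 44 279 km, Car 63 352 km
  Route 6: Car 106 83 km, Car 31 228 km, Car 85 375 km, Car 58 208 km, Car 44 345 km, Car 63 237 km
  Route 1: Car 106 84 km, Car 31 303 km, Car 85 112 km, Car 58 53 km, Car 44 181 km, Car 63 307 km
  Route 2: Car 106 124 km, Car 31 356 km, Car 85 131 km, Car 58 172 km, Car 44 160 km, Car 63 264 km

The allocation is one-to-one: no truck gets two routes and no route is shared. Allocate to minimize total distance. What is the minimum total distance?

Optimal: Car 106→Route 7 (81 km), Car 31→Route 6 (228 km), Car 85→Route 5 (105 km), Car 58→Route 1 (53 km), Car 44→Route 3 (126 km), Car 63→Route 2 (264 km) — total 81+228+105+53+126+264 = 857 km.
Column-greedy (each route in turn goes to its cheapest remaining truck) gives 1181 km, worse by 324.
Next-best assignment: Car 106→Route 2, Car 31→Route 6, Car 85→Route 5, Car 58→Route 1, Car 44→Route 7, Car 63→Route 3 = 859 km.
Every other assignment is strictly worse.

Minimum total: 857 km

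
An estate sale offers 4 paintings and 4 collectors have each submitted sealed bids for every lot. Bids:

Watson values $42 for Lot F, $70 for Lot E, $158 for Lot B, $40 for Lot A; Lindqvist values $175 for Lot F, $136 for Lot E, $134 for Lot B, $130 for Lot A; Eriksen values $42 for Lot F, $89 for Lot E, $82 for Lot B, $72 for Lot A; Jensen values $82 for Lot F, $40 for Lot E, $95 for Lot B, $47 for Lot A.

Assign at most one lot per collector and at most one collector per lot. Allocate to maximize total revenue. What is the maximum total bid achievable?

Treat this as an assignment problem: match each collector to one lot.
Optimal: Watson→Lot B ($158), Lindqvist→Lot F ($175), Eriksen→Lot E ($89), Jensen→Lot A ($47) — total 158+175+89+47 = $469.
Next-best assignment: Watson→Lot B, Lindqvist→Lot A, Eriksen→Lot E, Jensen→Lot F = $459.
Every other assignment is strictly worse.

Max total: $469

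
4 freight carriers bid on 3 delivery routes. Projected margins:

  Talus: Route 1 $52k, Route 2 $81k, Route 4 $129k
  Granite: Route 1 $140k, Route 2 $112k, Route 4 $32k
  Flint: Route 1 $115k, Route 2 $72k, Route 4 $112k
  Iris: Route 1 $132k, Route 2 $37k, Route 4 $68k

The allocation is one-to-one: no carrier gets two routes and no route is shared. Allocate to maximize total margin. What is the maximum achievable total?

Max total: $373k

Optimal: Iris→Route 1 ($132k), Granite→Route 2 ($112k), Talus→Route 4 ($129k) — total 132+112+129 = $373k.
Column-greedy (each route in turn goes to its best remaining carrier) gives $333k, worse by 40.
Next-best assignment: Flint→Route 1, Granite→Route 2, Talus→Route 4 = $356k.
Checked against all permutations: $373k is optimal.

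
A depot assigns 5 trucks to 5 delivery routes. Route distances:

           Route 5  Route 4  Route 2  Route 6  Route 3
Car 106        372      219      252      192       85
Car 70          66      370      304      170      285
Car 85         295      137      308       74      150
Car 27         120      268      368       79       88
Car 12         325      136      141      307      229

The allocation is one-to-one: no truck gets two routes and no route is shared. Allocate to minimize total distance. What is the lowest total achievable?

Optimal: Car 106→Route 3 (85 km), Car 70→Route 5 (66 km), Car 85→Route 4 (137 km), Car 27→Route 6 (79 km), Car 12→Route 2 (141 km) — total 85+66+137+79+141 = 508 km.
Row-greedy (each truck in turn takes its cheapest remaining route) gives 634 km, worse by 126.

Minimum total: 508 km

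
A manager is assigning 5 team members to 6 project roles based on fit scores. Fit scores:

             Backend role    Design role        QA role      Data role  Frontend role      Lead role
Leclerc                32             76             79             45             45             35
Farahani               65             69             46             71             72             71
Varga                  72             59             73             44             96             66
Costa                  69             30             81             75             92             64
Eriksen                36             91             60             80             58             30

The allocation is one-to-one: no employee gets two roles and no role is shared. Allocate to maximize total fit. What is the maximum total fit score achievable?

Treat this as an assignment problem: match each employee to one role.
Optimal: Leclerc→QA role (79 pts), Farahani→Lead role (71 pts), Varga→Frontend role (96 pts), Costa→Data role (75 pts), Eriksen→Design role (91 pts) — total 79+71+96+75+91 = 412 pts.
Column-greedy (each role in turn goes to its best remaining employee) gives 360 pts, worse by 52.
Swapping Varga↔Eriksen (Varga→Design role 59 pts, Eriksen→Frontend role 58 pts) loses 70.
Every other assignment is strictly worse.

Maximum total: 412 pts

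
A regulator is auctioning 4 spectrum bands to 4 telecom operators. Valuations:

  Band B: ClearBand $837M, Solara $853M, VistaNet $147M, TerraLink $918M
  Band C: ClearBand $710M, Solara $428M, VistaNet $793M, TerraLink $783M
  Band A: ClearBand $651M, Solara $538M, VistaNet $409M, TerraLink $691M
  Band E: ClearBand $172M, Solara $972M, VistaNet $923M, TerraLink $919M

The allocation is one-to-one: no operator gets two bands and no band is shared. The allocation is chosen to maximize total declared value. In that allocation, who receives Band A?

ClearBand receives Band A.

Optimal: ClearBand→Band A ($651M), Solara→Band E ($972M), VistaNet→Band C ($793M), TerraLink→Band B ($918M) — total 651+972+793+918 = $3334M.
Row-greedy (each operator in turn takes its best remaining band) gives $3293M, worse by 41.
Next-best assignment: ClearBand→Band B, Solara→Band E, VistaNet→Band C, TerraLink→Band A = $3293M.
Swapping Solara↔ClearBand (Solara→Band A $538M, ClearBand→Band E $172M) loses 913.
ClearBand's own top band is Band B ($837M), but forcing ClearBand→Band B and reassigning the rest optimally gives only $3293M — worse by 41.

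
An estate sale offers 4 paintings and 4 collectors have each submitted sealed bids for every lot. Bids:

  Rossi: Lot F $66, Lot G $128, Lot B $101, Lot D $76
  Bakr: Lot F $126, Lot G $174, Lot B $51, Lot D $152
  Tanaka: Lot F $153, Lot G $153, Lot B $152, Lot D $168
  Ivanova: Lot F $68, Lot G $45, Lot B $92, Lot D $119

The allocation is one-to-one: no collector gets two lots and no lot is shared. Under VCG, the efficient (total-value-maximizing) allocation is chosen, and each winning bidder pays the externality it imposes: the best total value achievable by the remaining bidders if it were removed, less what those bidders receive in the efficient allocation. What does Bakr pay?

Bakr pays $27.

Efficient allocation: Rossi→Lot B ($101), Bakr→Lot G ($174), Tanaka→Lot F ($153), Ivanova→Lot D ($119); total welfare W = $547.
Bakr receives Lot G at value $174, so the others get W − 174 = $373.
Without Bakr: best allocation of the remaining 3 bidders over all 4 lots is Rossi→Lot G ($128), Tanaka→Lot F ($153), Ivanova→Lot D ($119), total $400.
VCG payment = (others' best without Bakr) − (others' welfare with Bakr) = 400 − 373 = $27.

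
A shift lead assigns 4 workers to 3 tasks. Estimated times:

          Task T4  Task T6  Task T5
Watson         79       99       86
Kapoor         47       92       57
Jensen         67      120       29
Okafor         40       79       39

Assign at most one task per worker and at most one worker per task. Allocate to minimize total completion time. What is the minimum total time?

Optimal: Kapoor→Task T4 (47 min), Okafor→Task T6 (79 min), Jensen→Task T5 (29 min) — total 47+79+29 = 155 min.
Column-greedy (each task in turn goes to its cheapest remaining worker) gives 161 min, worse by 6.
Next-best assignment: Okafor→Task T4, Kapoor→Task T6, Jensen→Task T5 = 161 min.
Swapping Okafor↔Kapoor (Okafor→Task T4 40 min, Kapoor→Task T6 92 min) adds 6.
Checked against all permutations: 155 min is optimal.

Min total: 155 min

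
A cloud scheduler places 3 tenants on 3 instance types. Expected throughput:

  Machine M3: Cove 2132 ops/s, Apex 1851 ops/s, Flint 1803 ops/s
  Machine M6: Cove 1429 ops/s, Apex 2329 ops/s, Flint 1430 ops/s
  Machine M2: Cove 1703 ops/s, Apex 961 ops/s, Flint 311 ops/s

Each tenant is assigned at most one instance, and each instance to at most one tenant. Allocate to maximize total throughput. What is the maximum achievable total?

Treat this as an assignment problem: match each tenant to one instance.
Optimal: Cove→Machine M2 (1703 ops/s), Apex→Machine M6 (2329 ops/s), Flint→Machine M3 (1803 ops/s) — total 1703+2329+1803 = 5835 ops/s.
Next-best assignment: Cove→Machine M2, Apex→Machine M3, Flint→Machine M6 = 4984 ops/s.
Swapping Apex↔Flint (Apex→Machine M3 1851 ops/s, Flint→Machine M6 1430 ops/s) loses 851.

Maximum total: 5835 ops/s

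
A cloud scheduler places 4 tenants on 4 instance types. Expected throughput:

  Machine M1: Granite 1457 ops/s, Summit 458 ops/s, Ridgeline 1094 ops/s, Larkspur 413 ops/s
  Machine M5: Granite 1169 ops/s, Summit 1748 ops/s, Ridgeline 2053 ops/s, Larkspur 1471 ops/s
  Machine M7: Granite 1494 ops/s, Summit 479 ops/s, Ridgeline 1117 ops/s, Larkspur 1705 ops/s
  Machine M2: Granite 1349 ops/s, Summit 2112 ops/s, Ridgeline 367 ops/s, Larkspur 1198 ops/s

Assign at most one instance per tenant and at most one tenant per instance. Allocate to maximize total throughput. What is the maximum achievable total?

Maximum total: 7327 ops/s

Treat this as an assignment problem: match each tenant to one instance.
Optimal: Granite→Machine M1 (1457 ops/s), Summit→Machine M2 (2112 ops/s), Ridgeline→Machine M5 (2053 ops/s), Larkspur→Machine M7 (1705 ops/s) — total 1457+2112+2053+1705 = 7327 ops/s.
Next-best assignment: Granite→Machine M7, Summit→Machine M2, Ridgeline→Machine M1, Larkspur→Machine M5 = 6171 ops/s.
Swapping Larkspur↔Summit (Larkspur→Machine M2 1198 ops/s, Summit→Machine M7 479 ops/s) loses 2140.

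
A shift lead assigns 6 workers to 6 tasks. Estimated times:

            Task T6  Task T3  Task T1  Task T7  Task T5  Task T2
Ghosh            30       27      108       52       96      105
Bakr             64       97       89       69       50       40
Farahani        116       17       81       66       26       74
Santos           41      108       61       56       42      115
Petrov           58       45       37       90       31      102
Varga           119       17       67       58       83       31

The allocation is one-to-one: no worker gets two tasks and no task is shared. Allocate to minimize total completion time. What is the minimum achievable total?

Minimum total: 206 min

Treat this as an assignment problem: match each worker to one task.
Optimal: Ghosh→Task T6 (30 min), Bakr→Task T2 (40 min), Farahani→Task T5 (26 min), Santos→Task T7 (56 min), Petrov→Task T1 (37 min), Varga→Task T3 (17 min) — total 30+40+26+56+37+17 = 206 min.
Min-entry greedy (repeatedly take the single cheapest remaining cell) gives 254 min, worse by 48.
Swapping Farahani↔Varga (Farahani→Task T3 17 min, Varga→Task T5 83 min) adds 57.
No other one-to-one assignment undercuts 206 min.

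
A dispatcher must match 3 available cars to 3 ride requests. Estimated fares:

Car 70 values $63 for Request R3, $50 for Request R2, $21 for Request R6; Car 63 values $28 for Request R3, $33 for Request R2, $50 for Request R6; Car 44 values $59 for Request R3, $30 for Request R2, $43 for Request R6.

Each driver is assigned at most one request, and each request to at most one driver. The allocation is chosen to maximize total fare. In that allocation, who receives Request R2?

Car 70 receives Request R2.

Optimal: Car 70→Request R2 ($50), Car 63→Request R6 ($50), Car 44→Request R3 ($59) — total 50+50+59 = $159.
Column-greedy (each request in turn goes to its best remaining driver) gives $139, worse by 20.
Swapping Car 63↔Car 70 (Car 63→Request R2 $33, Car 70→Request R6 $21) loses 46.
Car 70's own top request is Request R3 ($63), but forcing Car 70→Request R3 and reassigning the rest optimally gives only $143 — worse by 16.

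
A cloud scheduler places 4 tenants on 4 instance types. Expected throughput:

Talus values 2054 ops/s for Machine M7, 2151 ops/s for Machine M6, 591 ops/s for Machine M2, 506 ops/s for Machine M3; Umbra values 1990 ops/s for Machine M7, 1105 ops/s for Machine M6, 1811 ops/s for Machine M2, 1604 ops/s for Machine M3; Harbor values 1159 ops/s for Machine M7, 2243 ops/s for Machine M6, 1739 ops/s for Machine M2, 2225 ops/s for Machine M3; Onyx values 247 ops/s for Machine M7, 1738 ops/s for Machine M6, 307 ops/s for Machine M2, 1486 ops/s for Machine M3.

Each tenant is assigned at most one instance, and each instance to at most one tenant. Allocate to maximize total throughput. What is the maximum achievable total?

Maximum total: 7828 ops/s

This is a one-to-one assignment (maximum-weight bipartite matching).
Optimal: Talus→Machine M7 (2054 ops/s), Umbra→Machine M2 (1811 ops/s), Harbor→Machine M3 (2225 ops/s), Onyx→Machine M6 (1738 ops/s) — total 2054+1811+2225+1738 = 7828 ops/s.
Max-entry greedy (repeatedly take the single best remaining cell) gives 7594 ops/s, worse by 234.
Next-best assignment: Talus→Machine M7, Umbra→Machine M2, Harbor→Machine M6, Onyx→Machine M3 = 7594 ops/s.
Swapping Harbor↔Umbra (Harbor→Machine M2 1739 ops/s, Umbra→Machine M3 1604 ops/s) loses 693.
Every other assignment is strictly worse.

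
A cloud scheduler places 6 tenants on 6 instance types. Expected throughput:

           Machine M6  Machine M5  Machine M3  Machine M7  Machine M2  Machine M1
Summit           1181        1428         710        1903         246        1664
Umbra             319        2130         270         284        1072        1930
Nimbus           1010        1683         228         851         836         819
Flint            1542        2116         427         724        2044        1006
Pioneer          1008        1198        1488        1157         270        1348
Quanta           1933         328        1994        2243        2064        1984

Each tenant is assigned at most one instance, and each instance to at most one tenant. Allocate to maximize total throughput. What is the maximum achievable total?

Max total: 10981 ops/s

This is the linear assignment problem.
Optimal: Summit→Machine M7 (1903 ops/s), Umbra→Machine M1 (1930 ops/s), Nimbus→Machine M5 (1683 ops/s), Flint→Machine M2 (2044 ops/s), Pioneer→Machine M3 (1488 ops/s), Quanta→Machine M6 (1933 ops/s) — total 1903+1930+1683+2044+1488+1933 = 10981 ops/s.
Column-greedy (each instance in turn goes to its best remaining tenant) gives 10317 ops/s, worse by 664.
Swapping Flint↔Pioneer (Flint→Machine M3 427 ops/s, Pioneer→Machine M2 270 ops/s) loses 2835.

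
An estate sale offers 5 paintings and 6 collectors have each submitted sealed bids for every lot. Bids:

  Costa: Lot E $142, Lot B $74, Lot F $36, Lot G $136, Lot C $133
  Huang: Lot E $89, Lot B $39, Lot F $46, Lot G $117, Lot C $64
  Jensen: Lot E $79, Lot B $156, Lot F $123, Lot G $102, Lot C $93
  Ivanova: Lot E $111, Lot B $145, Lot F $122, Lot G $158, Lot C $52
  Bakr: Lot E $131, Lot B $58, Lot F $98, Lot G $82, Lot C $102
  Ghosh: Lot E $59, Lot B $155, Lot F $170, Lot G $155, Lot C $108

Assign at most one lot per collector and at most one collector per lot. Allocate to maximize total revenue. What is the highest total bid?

This is the linear assignment problem.
Optimal: Bakr→Lot E ($131), Jensen→Lot B ($156), Ghosh→Lot F ($170), Ivanova→Lot G ($158), Costa→Lot C ($133) — total 131+156+170+158+133 = $748.
Row-greedy (each collector in turn takes its best remaining lot) gives $639, worse by 109.

Maximum total: $748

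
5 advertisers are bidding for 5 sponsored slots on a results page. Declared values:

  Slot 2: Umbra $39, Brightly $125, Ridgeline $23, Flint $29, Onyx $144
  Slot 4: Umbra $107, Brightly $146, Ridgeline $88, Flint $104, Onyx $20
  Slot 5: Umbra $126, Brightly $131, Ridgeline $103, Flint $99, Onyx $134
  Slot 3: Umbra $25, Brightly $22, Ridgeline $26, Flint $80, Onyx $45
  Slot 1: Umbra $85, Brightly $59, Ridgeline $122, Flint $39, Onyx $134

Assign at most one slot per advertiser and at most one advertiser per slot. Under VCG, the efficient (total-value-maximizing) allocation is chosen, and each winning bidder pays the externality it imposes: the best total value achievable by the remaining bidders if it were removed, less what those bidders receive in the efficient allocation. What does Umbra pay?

Efficient allocation: Umbra→Slot 5 ($126), Brightly→Slot 4 ($146), Ridgeline→Slot 1 ($122), Flint→Slot 3 ($80), Onyx→Slot 2 ($144); total welfare W = $618.
Umbra receives Slot 5 at value $126, so the others get W − 126 = $492.
Without Umbra: best allocation of the remaining 4 bidders over all 5 slots is Brightly→Slot 4 ($146), Ridgeline→Slot 1 ($122), Flint→Slot 5 ($99), Onyx→Slot 2 ($144), total $511.
VCG payment = (others' best without Umbra) − (others' welfare with Umbra) = 511 − 492 = $19.

Umbra pays $19.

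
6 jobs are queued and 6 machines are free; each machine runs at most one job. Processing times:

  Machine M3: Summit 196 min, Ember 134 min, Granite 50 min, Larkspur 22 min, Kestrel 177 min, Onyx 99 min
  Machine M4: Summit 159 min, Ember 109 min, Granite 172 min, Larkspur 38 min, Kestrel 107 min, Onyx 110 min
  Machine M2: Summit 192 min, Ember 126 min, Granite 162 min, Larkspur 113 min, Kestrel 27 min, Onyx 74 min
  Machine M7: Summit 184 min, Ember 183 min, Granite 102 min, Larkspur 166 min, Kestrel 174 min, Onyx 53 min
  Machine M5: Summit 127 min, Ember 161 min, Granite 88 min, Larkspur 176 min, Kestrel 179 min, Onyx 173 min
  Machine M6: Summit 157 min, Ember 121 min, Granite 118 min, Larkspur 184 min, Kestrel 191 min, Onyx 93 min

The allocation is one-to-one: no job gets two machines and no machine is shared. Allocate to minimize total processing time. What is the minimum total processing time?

This is the linear assignment problem.
Optimal: Summit→Machine M5 (127 min), Ember→Machine M6 (121 min), Granite→Machine M3 (50 min), Larkspur→Machine M4 (38 min), Kestrel→Machine M2 (27 min), Onyx→Machine M7 (53 min) — total 127+121+50+38+27+53 = 416 min.
Min-entry greedy (repeatedly take the single cheapest remaining cell) gives 456 min, worse by 40.
Next-best assignment: Summit→Machine M5, Ember→Machine M4, Granite→Machine M6, Larkspur→Machine M3, Kestrel→Machine M2, Onyx→Machine M7 = 456 min.

Minimum total: 416 min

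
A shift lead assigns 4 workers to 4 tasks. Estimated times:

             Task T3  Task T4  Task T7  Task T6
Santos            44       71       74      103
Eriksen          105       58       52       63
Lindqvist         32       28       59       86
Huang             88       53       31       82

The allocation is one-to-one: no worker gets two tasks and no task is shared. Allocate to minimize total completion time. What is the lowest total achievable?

Treat this as an assignment problem: match each worker to one task.
Optimal: Santos→Task T3 (44 min), Eriksen→Task T6 (63 min), Lindqvist→Task T4 (28 min), Huang→Task T7 (31 min) — total 44+63+28+31 = 166 min.
Column-greedy (each task in turn goes to its cheapest remaining worker) gives 240 min, worse by 74.
Every other assignment is strictly worse.

Min total: 166 min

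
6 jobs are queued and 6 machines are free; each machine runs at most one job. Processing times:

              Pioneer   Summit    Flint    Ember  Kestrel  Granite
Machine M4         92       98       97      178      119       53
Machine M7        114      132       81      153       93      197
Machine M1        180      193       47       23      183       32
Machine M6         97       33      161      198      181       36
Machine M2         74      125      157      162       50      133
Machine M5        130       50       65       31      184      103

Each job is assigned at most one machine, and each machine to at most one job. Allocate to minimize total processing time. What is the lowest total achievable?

Treat this as an assignment problem: match each job to one machine.
Optimal: Pioneer→Machine M4 (92 min), Summit→Machine M6 (33 min), Flint→Machine M7 (81 min), Ember→Machine M5 (31 min), Kestrel→Machine M2 (50 min), Granite→Machine M1 (32 min) — total 92+33+81+31+50+32 = 319 min.
Min-entry greedy (repeatedly take the single cheapest remaining cell) gives 338 min, worse by 19.
Next-best assignment: Pioneer→Machine M7, Summit→Machine M6, Flint→Machine M1, Ember→Machine M5, Kestrel→Machine M2, Granite→Machine M4 = 328 min.
Swapping Flint↔Kestrel (Flint→Machine M2 157 min, Kestrel→Machine M7 93 min) adds 119.
Checked against all permutations: 319 min is optimal.

Minimum total: 319 min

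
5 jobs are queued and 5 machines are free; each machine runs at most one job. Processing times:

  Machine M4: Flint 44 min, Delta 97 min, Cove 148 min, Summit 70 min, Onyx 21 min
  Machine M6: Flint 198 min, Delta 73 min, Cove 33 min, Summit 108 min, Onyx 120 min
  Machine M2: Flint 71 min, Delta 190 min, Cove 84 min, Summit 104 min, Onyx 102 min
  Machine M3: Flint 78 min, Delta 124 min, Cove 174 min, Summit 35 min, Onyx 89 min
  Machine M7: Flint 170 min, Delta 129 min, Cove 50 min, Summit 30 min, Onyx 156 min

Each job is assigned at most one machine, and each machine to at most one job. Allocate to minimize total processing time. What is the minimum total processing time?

Min total: 250 min

Optimal: Flint→Machine M2 (71 min), Delta→Machine M6 (73 min), Cove→Machine M7 (50 min), Summit→Machine M3 (35 min), Onyx→Machine M4 (21 min) — total 71+73+50+35+21 = 250 min.
Next-best assignment: Flint→Machine M2, Delta→Machine M3, Cove→Machine M6, Summit→Machine M7, Onyx→Machine M4 = 279 min.
Swapping Cove↔Onyx (Cove→Machine M4 148 min, Onyx→Machine M7 156 min) adds 233.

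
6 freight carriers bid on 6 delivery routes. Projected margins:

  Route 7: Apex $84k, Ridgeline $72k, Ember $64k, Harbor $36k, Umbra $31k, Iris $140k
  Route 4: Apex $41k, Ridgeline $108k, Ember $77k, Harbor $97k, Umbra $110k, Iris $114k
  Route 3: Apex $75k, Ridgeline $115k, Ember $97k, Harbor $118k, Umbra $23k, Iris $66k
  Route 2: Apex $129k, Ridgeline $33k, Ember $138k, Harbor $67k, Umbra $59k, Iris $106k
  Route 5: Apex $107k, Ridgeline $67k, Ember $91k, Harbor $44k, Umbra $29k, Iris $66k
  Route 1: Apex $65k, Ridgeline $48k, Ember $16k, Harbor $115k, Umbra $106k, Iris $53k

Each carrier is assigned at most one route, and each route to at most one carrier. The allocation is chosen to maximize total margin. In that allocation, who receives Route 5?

Apex receives Route 5.

Optimal: Apex→Route 5 ($107k), Ridgeline→Route 3 ($115k), Ember→Route 2 ($138k), Harbor→Route 1 ($115k), Umbra→Route 4 ($110k), Iris→Route 7 ($140k) — total 107+115+138+115+110+140 = $725k.
Max-entry greedy (repeatedly take the single best remaining cell) gives $661k, worse by 64.
Swapping Ridgeline↔Apex (Ridgeline→Route 5 $67k, Apex→Route 3 $75k) loses 80.
Apex's own top route is Route 2 ($129k), but forcing Apex→Route 2 and reassigning the rest optimally gives only $700k — worse by 25.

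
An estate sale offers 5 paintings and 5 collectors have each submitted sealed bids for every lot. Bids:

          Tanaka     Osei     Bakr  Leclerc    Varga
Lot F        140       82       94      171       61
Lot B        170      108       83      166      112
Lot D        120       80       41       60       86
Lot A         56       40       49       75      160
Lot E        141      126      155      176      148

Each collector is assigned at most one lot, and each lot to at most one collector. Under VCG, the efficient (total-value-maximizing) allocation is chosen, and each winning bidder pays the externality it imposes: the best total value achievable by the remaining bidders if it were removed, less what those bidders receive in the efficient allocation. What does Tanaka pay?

Efficient allocation: Tanaka→Lot B ($170), Osei→Lot D ($80), Bakr→Lot E ($155), Leclerc→Lot F ($171), Varga→Lot A ($160); total welfare W = $736.
Tanaka receives Lot B at value $170, so the others get W − 170 = $566.
Without Tanaka: best allocation of the remaining 4 bidders over all 5 lots is Osei→Lot B ($108), Bakr→Lot E ($155), Leclerc→Lot F ($171), Varga→Lot A ($160), total $594.
VCG payment = (others' best without Tanaka) − (others' welfare with Tanaka) = 594 − 566 = $28.

Tanaka pays $28.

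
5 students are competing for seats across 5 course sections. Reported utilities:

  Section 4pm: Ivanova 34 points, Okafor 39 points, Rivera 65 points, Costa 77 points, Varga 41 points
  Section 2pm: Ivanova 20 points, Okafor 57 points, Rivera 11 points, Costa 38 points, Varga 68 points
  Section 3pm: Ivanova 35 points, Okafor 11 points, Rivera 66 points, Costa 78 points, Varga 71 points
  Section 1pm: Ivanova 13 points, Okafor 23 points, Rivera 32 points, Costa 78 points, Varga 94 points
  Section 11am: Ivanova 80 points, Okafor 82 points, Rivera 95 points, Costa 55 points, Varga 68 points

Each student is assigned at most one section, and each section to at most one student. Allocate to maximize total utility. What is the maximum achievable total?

Optimal: Ivanova→Section 11am (80 points), Okafor→Section 2pm (57 points), Rivera→Section 4pm (65 points), Costa→Section 3pm (78 points), Varga→Section 1pm (94 points) — total 80+57+65+78+94 = 374 points.
Column-greedy (each section in turn goes to its best remaining student) gives 314 points, worse by 60.

Maximum total: 374 points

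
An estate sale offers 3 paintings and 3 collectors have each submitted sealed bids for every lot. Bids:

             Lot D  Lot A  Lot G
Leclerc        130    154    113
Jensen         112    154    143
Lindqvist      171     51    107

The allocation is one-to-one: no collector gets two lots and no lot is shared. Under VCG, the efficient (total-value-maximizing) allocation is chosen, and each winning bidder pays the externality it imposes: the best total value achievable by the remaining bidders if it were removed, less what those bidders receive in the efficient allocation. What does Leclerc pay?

Leclerc pays $11.

Efficient allocation: Leclerc→Lot A ($154), Jensen→Lot G ($143), Lindqvist→Lot D ($171); total welfare W = $468.
Leclerc receives Lot A at value $154, so the others get W − 154 = $314.
Without Leclerc: best allocation of the remaining 2 bidders over all 3 lots is Jensen→Lot A ($154), Lindqvist→Lot D ($171), total $325.
VCG payment = (others' best without Leclerc) − (others' welfare with Leclerc) = 325 − 314 = $11.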